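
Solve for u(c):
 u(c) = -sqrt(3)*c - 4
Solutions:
 u(c) = -sqrt(3)*c - 4


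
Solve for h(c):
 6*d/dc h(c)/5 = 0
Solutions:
 h(c) = C1


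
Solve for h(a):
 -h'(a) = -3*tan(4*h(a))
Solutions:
 h(a) = -asin(C1*exp(12*a))/4 + pi/4
 h(a) = asin(C1*exp(12*a))/4


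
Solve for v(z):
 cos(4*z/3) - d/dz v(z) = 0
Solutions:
 v(z) = C1 + 3*sin(4*z/3)/4


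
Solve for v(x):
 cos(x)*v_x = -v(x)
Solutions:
 v(x) = C1*sqrt(sin(x) - 1)/sqrt(sin(x) + 1)


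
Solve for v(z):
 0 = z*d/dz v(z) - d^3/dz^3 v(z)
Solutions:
 v(z) = C1 + Integral(C2*airyai(z) + C3*airybi(z), z)


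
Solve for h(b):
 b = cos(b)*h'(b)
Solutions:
 h(b) = C1 + Integral(b/cos(b), b)


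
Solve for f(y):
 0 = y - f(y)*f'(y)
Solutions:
 f(y) = -sqrt(C1 + y^2)
 f(y) = sqrt(C1 + y^2)


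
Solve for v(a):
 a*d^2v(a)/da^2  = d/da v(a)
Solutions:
 v(a) = C1 + C2*a^2


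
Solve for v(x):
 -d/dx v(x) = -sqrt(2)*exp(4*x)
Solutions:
 v(x) = C1 + sqrt(2)*exp(4*x)/4


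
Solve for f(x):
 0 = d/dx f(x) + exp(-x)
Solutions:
 f(x) = C1 + exp(-x)


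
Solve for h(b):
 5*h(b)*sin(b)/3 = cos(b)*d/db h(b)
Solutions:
 h(b) = C1/cos(b)^(5/3)


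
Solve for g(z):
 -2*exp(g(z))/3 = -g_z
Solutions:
 g(z) = log(-1/(C1 + 2*z)) + log(3)


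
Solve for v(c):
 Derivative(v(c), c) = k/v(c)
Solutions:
 v(c) = -sqrt(C1 + 2*c*k)
 v(c) = sqrt(C1 + 2*c*k)


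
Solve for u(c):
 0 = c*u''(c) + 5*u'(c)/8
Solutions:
 u(c) = C1 + C2*c^(3/8)


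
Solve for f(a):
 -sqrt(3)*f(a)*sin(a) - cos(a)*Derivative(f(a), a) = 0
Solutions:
 f(a) = C1*cos(a)^(sqrt(3))


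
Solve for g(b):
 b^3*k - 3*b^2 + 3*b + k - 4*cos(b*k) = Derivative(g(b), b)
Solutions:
 g(b) = C1 + b^4*k/4 - b^3 + 3*b^2/2 + b*k - 4*sin(b*k)/k


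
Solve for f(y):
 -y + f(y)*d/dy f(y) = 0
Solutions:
 f(y) = -sqrt(C1 + y^2)
 f(y) = sqrt(C1 + y^2)


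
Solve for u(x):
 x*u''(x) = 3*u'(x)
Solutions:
 u(x) = C1 + C2*x^4


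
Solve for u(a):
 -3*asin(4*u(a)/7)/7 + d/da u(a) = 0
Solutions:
 Integral(1/asin(4*_y/7), (_y, u(a))) = C1 + 3*a/7


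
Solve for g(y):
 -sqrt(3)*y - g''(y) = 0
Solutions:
 g(y) = C1 + C2*y - sqrt(3)*y^3/6


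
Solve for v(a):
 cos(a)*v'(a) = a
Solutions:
 v(a) = C1 + Integral(a/cos(a), a)


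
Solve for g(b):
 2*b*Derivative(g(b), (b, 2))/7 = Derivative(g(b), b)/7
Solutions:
 g(b) = C1 + C2*b^(3/2)


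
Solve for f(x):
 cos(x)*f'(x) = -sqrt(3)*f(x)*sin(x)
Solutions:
 f(x) = C1*cos(x)^(sqrt(3))


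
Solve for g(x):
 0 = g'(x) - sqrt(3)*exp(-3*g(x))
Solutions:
 g(x) = log(C1 + 3*sqrt(3)*x)/3
 g(x) = log((-3^(1/3) - 3^(5/6)*I)*(C1 + sqrt(3)*x)^(1/3)/2)
 g(x) = log((-3^(1/3) + 3^(5/6)*I)*(C1 + sqrt(3)*x)^(1/3)/2)


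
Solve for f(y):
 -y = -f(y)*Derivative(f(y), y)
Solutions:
 f(y) = -sqrt(C1 + y^2)
 f(y) = sqrt(C1 + y^2)


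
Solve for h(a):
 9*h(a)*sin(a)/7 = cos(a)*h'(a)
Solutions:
 h(a) = C1/cos(a)^(9/7)


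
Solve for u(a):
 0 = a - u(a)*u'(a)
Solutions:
 u(a) = -sqrt(C1 + a^2)
 u(a) = sqrt(C1 + a^2)


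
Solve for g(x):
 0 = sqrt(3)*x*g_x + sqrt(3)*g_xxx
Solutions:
 g(x) = C1 + Integral(C2*airyai(-x) + C3*airybi(-x), x)


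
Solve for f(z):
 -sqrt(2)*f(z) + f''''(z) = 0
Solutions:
 f(z) = C1*exp(-2^(1/8)*z) + C2*exp(2^(1/8)*z) + C3*sin(2^(1/8)*z) + C4*cos(2^(1/8)*z)


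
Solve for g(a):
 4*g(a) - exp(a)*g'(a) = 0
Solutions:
 g(a) = C1*exp(-4*exp(-a))


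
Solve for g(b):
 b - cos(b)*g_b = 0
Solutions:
 g(b) = C1 + Integral(b/cos(b), b)


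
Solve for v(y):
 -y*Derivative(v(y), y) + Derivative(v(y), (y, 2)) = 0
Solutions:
 v(y) = C1 + C2*erfi(sqrt(2)*y/2)


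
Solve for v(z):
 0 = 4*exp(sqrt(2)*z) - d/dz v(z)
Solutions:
 v(z) = C1 + 2*sqrt(2)*exp(sqrt(2)*z)


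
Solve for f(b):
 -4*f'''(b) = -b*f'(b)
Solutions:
 f(b) = C1 + Integral(C2*airyai(2^(1/3)*b/2) + C3*airybi(2^(1/3)*b/2), b)


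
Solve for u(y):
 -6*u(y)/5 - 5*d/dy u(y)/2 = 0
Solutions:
 u(y) = C1*exp(-12*y/25)


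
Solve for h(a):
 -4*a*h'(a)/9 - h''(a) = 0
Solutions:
 h(a) = C1 + C2*erf(sqrt(2)*a/3)


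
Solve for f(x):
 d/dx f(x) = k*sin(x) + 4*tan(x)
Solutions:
 f(x) = C1 - k*cos(x) - 4*log(cos(x))


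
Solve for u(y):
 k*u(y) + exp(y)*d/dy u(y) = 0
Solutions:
 u(y) = C1*exp(k*exp(-y))


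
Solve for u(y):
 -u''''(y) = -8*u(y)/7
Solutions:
 u(y) = C1*exp(-14^(3/4)*y/7) + C2*exp(14^(3/4)*y/7) + C3*sin(14^(3/4)*y/7) + C4*cos(14^(3/4)*y/7)


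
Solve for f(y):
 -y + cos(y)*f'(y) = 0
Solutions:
 f(y) = C1 + Integral(y/cos(y), y)


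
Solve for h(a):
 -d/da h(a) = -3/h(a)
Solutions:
 h(a) = -sqrt(C1 + 6*a)
 h(a) = sqrt(C1 + 6*a)


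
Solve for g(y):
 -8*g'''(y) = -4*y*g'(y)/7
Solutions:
 g(y) = C1 + Integral(C2*airyai(14^(2/3)*y/14) + C3*airybi(14^(2/3)*y/14), y)


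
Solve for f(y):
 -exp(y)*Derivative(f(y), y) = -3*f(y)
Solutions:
 f(y) = C1*exp(-3*exp(-y))


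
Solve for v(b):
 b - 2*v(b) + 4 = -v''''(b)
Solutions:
 v(b) = C1*exp(-2^(1/4)*b) + C2*exp(2^(1/4)*b) + C3*sin(2^(1/4)*b) + C4*cos(2^(1/4)*b) + b/2 + 2


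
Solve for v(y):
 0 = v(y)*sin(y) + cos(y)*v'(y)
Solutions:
 v(y) = C1*cos(y)


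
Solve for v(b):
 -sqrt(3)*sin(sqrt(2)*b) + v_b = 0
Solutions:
 v(b) = C1 - sqrt(6)*cos(sqrt(2)*b)/2


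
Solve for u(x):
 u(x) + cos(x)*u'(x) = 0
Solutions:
 u(x) = C1*sqrt(sin(x) - 1)/sqrt(sin(x) + 1)


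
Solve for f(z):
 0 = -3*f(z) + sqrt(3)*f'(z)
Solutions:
 f(z) = C1*exp(sqrt(3)*z)


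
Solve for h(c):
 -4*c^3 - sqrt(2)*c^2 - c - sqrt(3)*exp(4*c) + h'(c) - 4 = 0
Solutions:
 h(c) = C1 + c^4 + sqrt(2)*c^3/3 + c^2/2 + 4*c + sqrt(3)*exp(4*c)/4


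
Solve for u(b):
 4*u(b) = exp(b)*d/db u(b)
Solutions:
 u(b) = C1*exp(-4*exp(-b))


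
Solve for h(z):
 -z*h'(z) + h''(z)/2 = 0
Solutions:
 h(z) = C1 + C2*erfi(z)


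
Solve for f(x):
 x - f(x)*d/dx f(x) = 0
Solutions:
 f(x) = -sqrt(C1 + x^2)
 f(x) = sqrt(C1 + x^2)


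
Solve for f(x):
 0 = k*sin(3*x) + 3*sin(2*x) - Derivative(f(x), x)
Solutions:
 f(x) = C1 - k*cos(3*x)/3 - 3*cos(2*x)/2


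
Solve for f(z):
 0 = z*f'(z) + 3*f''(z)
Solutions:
 f(z) = C1 + C2*erf(sqrt(6)*z/6)


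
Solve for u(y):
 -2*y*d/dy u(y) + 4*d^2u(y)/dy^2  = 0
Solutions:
 u(y) = C1 + C2*erfi(y/2)


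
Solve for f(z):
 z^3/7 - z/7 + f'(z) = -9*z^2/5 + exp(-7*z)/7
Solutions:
 f(z) = C1 - z^4/28 - 3*z^3/5 + z^2/14 - exp(-7*z)/49


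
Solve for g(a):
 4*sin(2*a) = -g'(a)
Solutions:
 g(a) = C1 + 2*cos(2*a)


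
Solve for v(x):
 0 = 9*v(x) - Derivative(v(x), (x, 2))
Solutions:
 v(x) = C1*exp(-3*x) + C2*exp(3*x)


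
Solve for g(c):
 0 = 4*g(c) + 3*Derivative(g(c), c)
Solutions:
 g(c) = C1*exp(-4*c/3)


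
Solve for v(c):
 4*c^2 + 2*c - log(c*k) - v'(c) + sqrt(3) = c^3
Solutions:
 v(c) = C1 - c^4/4 + 4*c^3/3 + c^2 - c*log(c*k) + c*(1 + sqrt(3))


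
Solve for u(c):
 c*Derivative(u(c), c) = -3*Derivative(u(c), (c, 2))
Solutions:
 u(c) = C1 + C2*erf(sqrt(6)*c/6)


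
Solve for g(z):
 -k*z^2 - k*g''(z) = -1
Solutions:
 g(z) = C1 + C2*z - z^4/12 + z^2/(2*k)


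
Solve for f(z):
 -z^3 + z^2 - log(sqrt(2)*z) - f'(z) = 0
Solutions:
 f(z) = C1 - z^4/4 + z^3/3 - z*log(z) - z*log(2)/2 + z


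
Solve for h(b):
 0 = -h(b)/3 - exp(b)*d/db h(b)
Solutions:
 h(b) = C1*exp(exp(-b)/3)


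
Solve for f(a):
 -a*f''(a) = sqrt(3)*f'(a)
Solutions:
 f(a) = C1 + C2*a^(1 - sqrt(3))


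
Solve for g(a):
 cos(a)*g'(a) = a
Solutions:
 g(a) = C1 + Integral(a/cos(a), a)


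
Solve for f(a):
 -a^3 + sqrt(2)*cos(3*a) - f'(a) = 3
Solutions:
 f(a) = C1 - a^4/4 - 3*a + sqrt(2)*sin(3*a)/3


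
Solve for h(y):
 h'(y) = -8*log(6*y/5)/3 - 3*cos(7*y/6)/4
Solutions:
 h(y) = C1 - 8*y*log(y)/3 - 8*y*log(6)/3 + 8*y/3 + 8*y*log(5)/3 - 9*sin(7*y/6)/14


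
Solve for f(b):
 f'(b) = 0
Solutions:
 f(b) = C1


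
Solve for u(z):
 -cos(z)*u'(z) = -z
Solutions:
 u(z) = C1 + Integral(z/cos(z), z)


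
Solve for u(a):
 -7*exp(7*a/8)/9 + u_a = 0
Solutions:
 u(a) = C1 + 8*exp(7*a/8)/9


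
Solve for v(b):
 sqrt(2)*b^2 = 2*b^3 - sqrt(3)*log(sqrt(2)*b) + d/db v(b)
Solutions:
 v(b) = C1 - b^4/2 + sqrt(2)*b^3/3 + sqrt(3)*b*log(b) - sqrt(3)*b + sqrt(3)*b*log(2)/2


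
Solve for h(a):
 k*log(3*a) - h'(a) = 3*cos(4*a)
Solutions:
 h(a) = C1 + a*k*(log(a) - 1) + a*k*log(3) - 3*sin(4*a)/4


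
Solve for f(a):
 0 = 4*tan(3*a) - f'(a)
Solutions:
 f(a) = C1 - 4*log(cos(3*a))/3


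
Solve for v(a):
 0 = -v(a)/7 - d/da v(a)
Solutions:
 v(a) = C1*exp(-a/7)


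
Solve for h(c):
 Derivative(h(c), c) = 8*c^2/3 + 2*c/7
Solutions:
 h(c) = C1 + 8*c^3/9 + c^2/7


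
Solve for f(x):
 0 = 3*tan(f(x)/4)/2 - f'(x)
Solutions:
 f(x) = -4*asin(C1*exp(3*x/8)) + 4*pi
 f(x) = 4*asin(C1*exp(3*x/8))


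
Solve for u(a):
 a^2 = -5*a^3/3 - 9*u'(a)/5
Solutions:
 u(a) = C1 - 25*a^4/108 - 5*a^3/27


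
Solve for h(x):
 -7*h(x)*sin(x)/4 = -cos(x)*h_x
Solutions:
 h(x) = C1/cos(x)^(7/4)


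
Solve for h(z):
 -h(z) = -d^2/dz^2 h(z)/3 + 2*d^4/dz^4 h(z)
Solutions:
 h(z) = (C1*sin(2^(3/4)*z*sin(atan(sqrt(71))/2)/2) + C2*cos(2^(3/4)*z*sin(atan(sqrt(71))/2)/2))*exp(-2^(3/4)*z*cos(atan(sqrt(71))/2)/2) + (C3*sin(2^(3/4)*z*sin(atan(sqrt(71))/2)/2) + C4*cos(2^(3/4)*z*sin(atan(sqrt(71))/2)/2))*exp(2^(3/4)*z*cos(atan(sqrt(71))/2)/2)


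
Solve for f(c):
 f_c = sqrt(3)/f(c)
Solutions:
 f(c) = -sqrt(C1 + 2*sqrt(3)*c)
 f(c) = sqrt(C1 + 2*sqrt(3)*c)


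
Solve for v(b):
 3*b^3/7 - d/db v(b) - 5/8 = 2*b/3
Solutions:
 v(b) = C1 + 3*b^4/28 - b^2/3 - 5*b/8


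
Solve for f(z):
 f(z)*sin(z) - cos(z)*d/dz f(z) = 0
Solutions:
 f(z) = C1/cos(z)


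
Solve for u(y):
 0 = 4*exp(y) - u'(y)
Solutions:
 u(y) = C1 + 4*exp(y)


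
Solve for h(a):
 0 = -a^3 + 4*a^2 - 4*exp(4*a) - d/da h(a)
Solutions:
 h(a) = C1 - a^4/4 + 4*a^3/3 - exp(4*a)


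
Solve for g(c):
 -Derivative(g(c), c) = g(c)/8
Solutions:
 g(c) = C1*exp(-c/8)


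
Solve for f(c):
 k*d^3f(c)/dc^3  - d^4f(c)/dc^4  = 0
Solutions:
 f(c) = C1 + C2*c + C3*c^2 + C4*exp(c*k)


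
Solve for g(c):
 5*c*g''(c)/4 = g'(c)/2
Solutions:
 g(c) = C1 + C2*c^(7/5)


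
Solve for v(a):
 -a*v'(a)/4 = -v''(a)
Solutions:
 v(a) = C1 + C2*erfi(sqrt(2)*a/4)


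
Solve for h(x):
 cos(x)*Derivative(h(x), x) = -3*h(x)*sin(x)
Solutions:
 h(x) = C1*cos(x)^3


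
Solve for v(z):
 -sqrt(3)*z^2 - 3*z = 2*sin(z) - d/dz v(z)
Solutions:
 v(z) = C1 + sqrt(3)*z^3/3 + 3*z^2/2 - 2*cos(z)


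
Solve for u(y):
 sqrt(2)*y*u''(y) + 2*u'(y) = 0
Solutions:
 u(y) = C1 + C2*y^(1 - sqrt(2))


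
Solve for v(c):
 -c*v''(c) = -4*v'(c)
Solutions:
 v(c) = C1 + C2*c^5


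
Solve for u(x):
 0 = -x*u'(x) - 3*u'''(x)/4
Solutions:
 u(x) = C1 + Integral(C2*airyai(-6^(2/3)*x/3) + C3*airybi(-6^(2/3)*x/3), x)


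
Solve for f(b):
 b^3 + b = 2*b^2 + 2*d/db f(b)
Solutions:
 f(b) = C1 + b^4/8 - b^3/3 + b^2/4


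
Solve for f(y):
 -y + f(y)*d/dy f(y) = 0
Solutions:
 f(y) = -sqrt(C1 + y^2)
 f(y) = sqrt(C1 + y^2)


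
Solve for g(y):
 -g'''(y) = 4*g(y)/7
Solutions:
 g(y) = C3*exp(-14^(2/3)*y/7) + (C1*sin(14^(2/3)*sqrt(3)*y/14) + C2*cos(14^(2/3)*sqrt(3)*y/14))*exp(14^(2/3)*y/14)


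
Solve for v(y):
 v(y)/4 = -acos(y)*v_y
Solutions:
 v(y) = C1*exp(-Integral(1/acos(y), y)/4)


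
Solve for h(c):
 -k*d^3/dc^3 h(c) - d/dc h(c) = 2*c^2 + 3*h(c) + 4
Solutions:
 h(c) = C1*exp(2^(1/3)*c*(6^(1/3)*(sqrt(3)*sqrt((243 + 4/k)/k^2) + 27/k)^(1/3)/12 - 2^(1/3)*3^(5/6)*I*(sqrt(3)*sqrt((243 + 4/k)/k^2) + 27/k)^(1/3)/12 + 2/(k*(-3^(1/3) + 3^(5/6)*I)*(sqrt(3)*sqrt((243 + 4/k)/k^2) + 27/k)^(1/3)))) + C2*exp(2^(1/3)*c*(6^(1/3)*(sqrt(3)*sqrt((243 + 4/k)/k^2) + 27/k)^(1/3)/12 + 2^(1/3)*3^(5/6)*I*(sqrt(3)*sqrt((243 + 4/k)/k^2) + 27/k)^(1/3)/12 - 2/(k*(3^(1/3) + 3^(5/6)*I)*(sqrt(3)*sqrt((243 + 4/k)/k^2) + 27/k)^(1/3)))) + C3*exp(6^(1/3)*c*(-2^(1/3)*(sqrt(3)*sqrt((243 + 4/k)/k^2) + 27/k)^(1/3) + 2*3^(1/3)/(k*(sqrt(3)*sqrt((243 + 4/k)/k^2) + 27/k)^(1/3)))/6) - 2*c^2/3 + 4*c/9 - 40/27


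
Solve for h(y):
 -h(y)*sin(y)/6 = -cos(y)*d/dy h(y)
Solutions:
 h(y) = C1/cos(y)^(1/6)


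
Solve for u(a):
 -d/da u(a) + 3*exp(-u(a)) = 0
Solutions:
 u(a) = log(C1 + 3*a)


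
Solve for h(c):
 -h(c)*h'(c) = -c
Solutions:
 h(c) = -sqrt(C1 + c^2)
 h(c) = sqrt(C1 + c^2)


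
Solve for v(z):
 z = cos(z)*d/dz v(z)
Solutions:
 v(z) = C1 + Integral(z/cos(z), z)


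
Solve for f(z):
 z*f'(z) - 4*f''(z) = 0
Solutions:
 f(z) = C1 + C2*erfi(sqrt(2)*z/4)


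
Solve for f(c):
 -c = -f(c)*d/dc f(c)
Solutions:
 f(c) = -sqrt(C1 + c^2)
 f(c) = sqrt(C1 + c^2)


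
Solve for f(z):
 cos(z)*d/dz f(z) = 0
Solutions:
 f(z) = C1


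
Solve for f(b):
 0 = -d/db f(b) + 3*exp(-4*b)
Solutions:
 f(b) = C1 - 3*exp(-4*b)/4


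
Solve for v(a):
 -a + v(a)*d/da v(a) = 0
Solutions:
 v(a) = -sqrt(C1 + a^2)
 v(a) = sqrt(C1 + a^2)


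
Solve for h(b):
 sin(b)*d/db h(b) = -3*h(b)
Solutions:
 h(b) = C1*(cos(b) + 1)^(3/2)/(cos(b) - 1)^(3/2)


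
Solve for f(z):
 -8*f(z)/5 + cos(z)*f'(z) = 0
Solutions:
 f(z) = C1*(sin(z) + 1)^(4/5)/(sin(z) - 1)^(4/5)


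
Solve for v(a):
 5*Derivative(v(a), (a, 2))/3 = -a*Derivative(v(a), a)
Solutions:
 v(a) = C1 + C2*erf(sqrt(30)*a/10)


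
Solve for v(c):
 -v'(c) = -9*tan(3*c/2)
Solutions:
 v(c) = C1 - 6*log(cos(3*c/2))


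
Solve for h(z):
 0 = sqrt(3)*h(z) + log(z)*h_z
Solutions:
 h(z) = C1*exp(-sqrt(3)*li(z))


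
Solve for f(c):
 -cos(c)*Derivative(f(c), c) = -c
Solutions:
 f(c) = C1 + Integral(c/cos(c), c)


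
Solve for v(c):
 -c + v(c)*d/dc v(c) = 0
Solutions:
 v(c) = -sqrt(C1 + c^2)
 v(c) = sqrt(C1 + c^2)


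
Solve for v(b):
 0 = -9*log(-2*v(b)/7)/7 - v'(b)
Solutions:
 7*Integral(1/(log(-_y) - log(7) + log(2)), (_y, v(b)))/9 = C1 - b


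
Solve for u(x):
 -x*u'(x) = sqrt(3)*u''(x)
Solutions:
 u(x) = C1 + C2*erf(sqrt(2)*3^(3/4)*x/6)


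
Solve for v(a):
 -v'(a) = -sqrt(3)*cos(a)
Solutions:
 v(a) = C1 + sqrt(3)*sin(a)


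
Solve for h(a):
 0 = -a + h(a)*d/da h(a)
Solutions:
 h(a) = -sqrt(C1 + a^2)
 h(a) = sqrt(C1 + a^2)


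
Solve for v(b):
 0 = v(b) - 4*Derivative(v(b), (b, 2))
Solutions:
 v(b) = C1*exp(-b/2) + C2*exp(b/2)


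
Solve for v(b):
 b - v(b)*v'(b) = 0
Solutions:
 v(b) = -sqrt(C1 + b^2)
 v(b) = sqrt(C1 + b^2)


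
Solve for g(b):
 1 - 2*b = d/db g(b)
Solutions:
 g(b) = C1 - b^2 + b


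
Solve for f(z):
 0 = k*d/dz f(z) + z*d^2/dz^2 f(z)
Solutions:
 f(z) = C1 + z^(1 - re(k))*(C2*sin(log(z)*Abs(im(k))) + C3*cos(log(z)*im(k)))


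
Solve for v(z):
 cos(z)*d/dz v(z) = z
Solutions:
 v(z) = C1 + Integral(z/cos(z), z)


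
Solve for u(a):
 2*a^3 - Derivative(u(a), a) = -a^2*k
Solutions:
 u(a) = C1 + a^4/2 + a^3*k/3


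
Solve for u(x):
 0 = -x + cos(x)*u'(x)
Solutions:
 u(x) = C1 + Integral(x/cos(x), x)


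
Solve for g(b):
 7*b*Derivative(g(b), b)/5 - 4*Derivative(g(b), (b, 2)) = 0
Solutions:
 g(b) = C1 + C2*erfi(sqrt(70)*b/20)


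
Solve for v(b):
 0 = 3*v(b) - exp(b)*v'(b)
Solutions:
 v(b) = C1*exp(-3*exp(-b))


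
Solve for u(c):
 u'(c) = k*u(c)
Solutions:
 u(c) = C1*exp(c*k)


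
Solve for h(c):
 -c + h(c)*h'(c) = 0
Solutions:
 h(c) = -sqrt(C1 + c^2)
 h(c) = sqrt(C1 + c^2)


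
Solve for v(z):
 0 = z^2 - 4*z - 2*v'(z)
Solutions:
 v(z) = C1 + z^3/6 - z^2


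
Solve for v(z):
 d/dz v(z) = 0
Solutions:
 v(z) = C1


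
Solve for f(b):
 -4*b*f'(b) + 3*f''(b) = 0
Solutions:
 f(b) = C1 + C2*erfi(sqrt(6)*b/3)


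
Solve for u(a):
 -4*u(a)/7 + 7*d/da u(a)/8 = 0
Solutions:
 u(a) = C1*exp(32*a/49)


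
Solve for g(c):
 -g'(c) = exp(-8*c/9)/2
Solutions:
 g(c) = C1 + 9*exp(-8*c/9)/16


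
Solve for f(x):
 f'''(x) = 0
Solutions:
 f(x) = C1 + C2*x + C3*x^2


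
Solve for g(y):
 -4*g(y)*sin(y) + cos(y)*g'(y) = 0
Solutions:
 g(y) = C1/cos(y)^4


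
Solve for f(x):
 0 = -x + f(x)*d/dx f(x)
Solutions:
 f(x) = -sqrt(C1 + x^2)
 f(x) = sqrt(C1 + x^2)


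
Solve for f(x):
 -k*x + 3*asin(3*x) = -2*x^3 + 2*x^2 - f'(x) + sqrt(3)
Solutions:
 f(x) = C1 + k*x^2/2 - x^4/2 + 2*x^3/3 - 3*x*asin(3*x) + sqrt(3)*x - sqrt(1 - 9*x^2)


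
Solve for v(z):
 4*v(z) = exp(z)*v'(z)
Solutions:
 v(z) = C1*exp(-4*exp(-z))


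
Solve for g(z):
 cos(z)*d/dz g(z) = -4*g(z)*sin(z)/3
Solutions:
 g(z) = C1*cos(z)^(4/3)


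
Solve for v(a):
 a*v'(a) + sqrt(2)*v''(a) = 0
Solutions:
 v(a) = C1 + C2*erf(2^(1/4)*a/2)


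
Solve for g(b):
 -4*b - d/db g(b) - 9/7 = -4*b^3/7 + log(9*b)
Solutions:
 g(b) = C1 + b^4/7 - 2*b^2 - b*log(b) - b*log(9) - 2*b/7


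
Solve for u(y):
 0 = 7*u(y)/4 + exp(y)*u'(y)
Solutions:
 u(y) = C1*exp(7*exp(-y)/4)


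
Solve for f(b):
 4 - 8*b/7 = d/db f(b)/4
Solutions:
 f(b) = C1 - 16*b^2/7 + 16*b


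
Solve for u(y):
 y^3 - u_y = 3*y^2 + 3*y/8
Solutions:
 u(y) = C1 + y^4/4 - y^3 - 3*y^2/16


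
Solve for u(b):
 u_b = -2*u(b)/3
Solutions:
 u(b) = C1*exp(-2*b/3)


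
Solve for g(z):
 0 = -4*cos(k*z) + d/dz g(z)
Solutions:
 g(z) = C1 + 4*sin(k*z)/k


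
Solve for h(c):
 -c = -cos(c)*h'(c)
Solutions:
 h(c) = C1 + Integral(c/cos(c), c)


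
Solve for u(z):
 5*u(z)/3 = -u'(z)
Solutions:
 u(z) = C1*exp(-5*z/3)


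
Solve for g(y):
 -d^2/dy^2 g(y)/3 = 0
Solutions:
 g(y) = C1 + C2*y


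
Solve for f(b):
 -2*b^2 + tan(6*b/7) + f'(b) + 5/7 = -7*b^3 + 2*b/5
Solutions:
 f(b) = C1 - 7*b^4/4 + 2*b^3/3 + b^2/5 - 5*b/7 + 7*log(cos(6*b/7))/6


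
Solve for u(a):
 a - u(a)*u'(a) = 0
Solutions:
 u(a) = -sqrt(C1 + a^2)
 u(a) = sqrt(C1 + a^2)


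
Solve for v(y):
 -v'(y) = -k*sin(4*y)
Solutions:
 v(y) = C1 - k*cos(4*y)/4


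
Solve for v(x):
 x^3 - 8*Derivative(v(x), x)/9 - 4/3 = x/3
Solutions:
 v(x) = C1 + 9*x^4/32 - 3*x^2/16 - 3*x/2


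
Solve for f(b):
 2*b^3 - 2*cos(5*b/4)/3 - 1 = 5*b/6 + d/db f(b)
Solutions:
 f(b) = C1 + b^4/2 - 5*b^2/12 - b - 8*sin(5*b/4)/15


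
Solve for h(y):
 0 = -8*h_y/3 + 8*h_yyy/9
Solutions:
 h(y) = C1 + C2*exp(-sqrt(3)*y) + C3*exp(sqrt(3)*y)


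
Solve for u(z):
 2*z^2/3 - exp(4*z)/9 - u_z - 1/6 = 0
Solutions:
 u(z) = C1 + 2*z^3/9 - z/6 - exp(4*z)/36


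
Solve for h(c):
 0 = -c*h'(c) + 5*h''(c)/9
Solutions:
 h(c) = C1 + C2*erfi(3*sqrt(10)*c/10)


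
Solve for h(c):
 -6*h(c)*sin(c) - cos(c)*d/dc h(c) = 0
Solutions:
 h(c) = C1*cos(c)^6


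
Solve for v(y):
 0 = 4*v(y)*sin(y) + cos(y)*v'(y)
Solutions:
 v(y) = C1*cos(y)^4


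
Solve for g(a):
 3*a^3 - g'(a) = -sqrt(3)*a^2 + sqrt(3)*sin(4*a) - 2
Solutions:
 g(a) = C1 + 3*a^4/4 + sqrt(3)*a^3/3 + 2*a + sqrt(3)*cos(4*a)/4


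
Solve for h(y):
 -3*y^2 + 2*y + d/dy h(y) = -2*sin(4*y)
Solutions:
 h(y) = C1 + y^3 - y^2 + cos(4*y)/2


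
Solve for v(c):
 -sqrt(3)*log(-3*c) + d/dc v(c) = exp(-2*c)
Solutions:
 v(c) = C1 + sqrt(3)*c*log(-c) + sqrt(3)*c*(-1 + log(3)) - exp(-2*c)/2


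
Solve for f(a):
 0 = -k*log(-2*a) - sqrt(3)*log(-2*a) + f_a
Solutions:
 f(a) = C1 + a*(k + sqrt(3))*log(-a) + a*(-k + k*log(2) - sqrt(3) + sqrt(3)*log(2))


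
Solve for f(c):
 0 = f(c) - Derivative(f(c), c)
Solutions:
 f(c) = C1*exp(c)


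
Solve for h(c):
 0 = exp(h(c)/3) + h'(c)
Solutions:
 h(c) = 3*log(1/(C1 + c)) + 3*log(3)


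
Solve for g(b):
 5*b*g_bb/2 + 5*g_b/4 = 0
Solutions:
 g(b) = C1 + C2*sqrt(b)


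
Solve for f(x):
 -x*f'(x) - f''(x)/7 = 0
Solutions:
 f(x) = C1 + C2*erf(sqrt(14)*x/2)


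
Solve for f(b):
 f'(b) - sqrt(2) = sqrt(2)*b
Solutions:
 f(b) = C1 + sqrt(2)*b^2/2 + sqrt(2)*b


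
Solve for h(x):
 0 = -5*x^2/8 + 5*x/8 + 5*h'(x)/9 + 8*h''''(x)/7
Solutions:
 h(x) = C1 + C4*exp(-105^(1/3)*x/6) + 3*x^3/8 - 9*x^2/16 + (C2*sin(3^(5/6)*35^(1/3)*x/12) + C3*cos(3^(5/6)*35^(1/3)*x/12))*exp(105^(1/3)*x/12)


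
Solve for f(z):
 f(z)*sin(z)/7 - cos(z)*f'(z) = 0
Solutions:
 f(z) = C1/cos(z)^(1/7)


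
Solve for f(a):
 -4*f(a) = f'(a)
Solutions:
 f(a) = C1*exp(-4*a)


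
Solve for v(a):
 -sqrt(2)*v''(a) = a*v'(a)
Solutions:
 v(a) = C1 + C2*erf(2^(1/4)*a/2)


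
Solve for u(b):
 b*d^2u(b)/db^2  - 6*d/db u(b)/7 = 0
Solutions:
 u(b) = C1 + C2*b^(13/7)


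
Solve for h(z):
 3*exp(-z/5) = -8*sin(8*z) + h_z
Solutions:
 h(z) = C1 - cos(8*z) - 15*exp(-z/5)


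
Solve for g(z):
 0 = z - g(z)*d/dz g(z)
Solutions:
 g(z) = -sqrt(C1 + z^2)
 g(z) = sqrt(C1 + z^2)


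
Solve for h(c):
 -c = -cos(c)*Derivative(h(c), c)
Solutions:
 h(c) = C1 + Integral(c/cos(c), c)


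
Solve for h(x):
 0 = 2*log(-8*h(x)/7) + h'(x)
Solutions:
 Integral(1/(log(-_y) - log(7) + 3*log(2)), (_y, h(x)))/2 = C1 - x


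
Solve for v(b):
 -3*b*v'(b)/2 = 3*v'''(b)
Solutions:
 v(b) = C1 + Integral(C2*airyai(-2^(2/3)*b/2) + C3*airybi(-2^(2/3)*b/2), b)


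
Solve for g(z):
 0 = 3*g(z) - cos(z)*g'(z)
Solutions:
 g(z) = C1*(sin(z) + 1)^(3/2)/(sin(z) - 1)^(3/2)


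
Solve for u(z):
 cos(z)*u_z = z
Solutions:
 u(z) = C1 + Integral(z/cos(z), z)


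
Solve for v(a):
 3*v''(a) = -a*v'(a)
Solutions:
 v(a) = C1 + C2*erf(sqrt(6)*a/6)


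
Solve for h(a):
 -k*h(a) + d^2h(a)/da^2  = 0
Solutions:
 h(a) = C1*exp(-a*sqrt(k)) + C2*exp(a*sqrt(k))


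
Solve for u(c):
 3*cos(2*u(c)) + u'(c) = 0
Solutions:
 u(c) = -asin((C1 + exp(12*c))/(C1 - exp(12*c)))/2 + pi/2
 u(c) = asin((C1 + exp(12*c))/(C1 - exp(12*c)))/2


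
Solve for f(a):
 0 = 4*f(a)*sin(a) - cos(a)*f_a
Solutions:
 f(a) = C1/cos(a)^4


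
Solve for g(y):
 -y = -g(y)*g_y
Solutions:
 g(y) = -sqrt(C1 + y^2)
 g(y) = sqrt(C1 + y^2)


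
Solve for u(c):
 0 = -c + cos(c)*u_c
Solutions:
 u(c) = C1 + Integral(c/cos(c), c)


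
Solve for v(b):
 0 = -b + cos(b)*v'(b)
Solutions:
 v(b) = C1 + Integral(b/cos(b), b)


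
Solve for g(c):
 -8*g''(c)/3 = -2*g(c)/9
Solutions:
 g(c) = C1*exp(-sqrt(3)*c/6) + C2*exp(sqrt(3)*c/6)


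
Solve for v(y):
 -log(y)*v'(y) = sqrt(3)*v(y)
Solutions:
 v(y) = C1*exp(-sqrt(3)*li(y))


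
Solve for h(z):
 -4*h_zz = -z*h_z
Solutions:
 h(z) = C1 + C2*erfi(sqrt(2)*z/4)


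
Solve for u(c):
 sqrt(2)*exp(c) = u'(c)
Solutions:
 u(c) = C1 + sqrt(2)*exp(c)


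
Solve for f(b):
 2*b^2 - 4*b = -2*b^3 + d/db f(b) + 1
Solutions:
 f(b) = C1 + b^4/2 + 2*b^3/3 - 2*b^2 - b


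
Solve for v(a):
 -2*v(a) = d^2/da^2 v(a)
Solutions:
 v(a) = C1*sin(sqrt(2)*a) + C2*cos(sqrt(2)*a)


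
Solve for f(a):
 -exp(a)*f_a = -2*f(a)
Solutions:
 f(a) = C1*exp(-2*exp(-a))


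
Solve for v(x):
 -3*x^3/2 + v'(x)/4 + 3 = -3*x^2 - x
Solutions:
 v(x) = C1 + 3*x^4/2 - 4*x^3 - 2*x^2 - 12*x


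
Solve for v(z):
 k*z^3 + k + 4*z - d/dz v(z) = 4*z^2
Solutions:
 v(z) = C1 + k*z^4/4 + k*z - 4*z^3/3 + 2*z^2


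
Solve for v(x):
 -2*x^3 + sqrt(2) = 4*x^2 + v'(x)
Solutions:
 v(x) = C1 - x^4/2 - 4*x^3/3 + sqrt(2)*x


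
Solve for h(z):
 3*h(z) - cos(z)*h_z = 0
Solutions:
 h(z) = C1*(sin(z) + 1)^(3/2)/(sin(z) - 1)^(3/2)


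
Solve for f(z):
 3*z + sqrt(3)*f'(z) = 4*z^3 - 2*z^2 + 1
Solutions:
 f(z) = C1 + sqrt(3)*z^4/3 - 2*sqrt(3)*z^3/9 - sqrt(3)*z^2/2 + sqrt(3)*z/3


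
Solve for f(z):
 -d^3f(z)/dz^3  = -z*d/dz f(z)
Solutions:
 f(z) = C1 + Integral(C2*airyai(z) + C3*airybi(z), z)


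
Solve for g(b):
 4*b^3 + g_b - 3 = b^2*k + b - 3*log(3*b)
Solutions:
 g(b) = C1 - b^4 + b^3*k/3 + b^2/2 - 3*b*log(b) - b*log(27) + 6*b


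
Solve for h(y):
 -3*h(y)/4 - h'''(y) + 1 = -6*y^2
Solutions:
 h(y) = C3*exp(-6^(1/3)*y/2) + 8*y^2 + (C1*sin(2^(1/3)*3^(5/6)*y/4) + C2*cos(2^(1/3)*3^(5/6)*y/4))*exp(6^(1/3)*y/4) + 4/3


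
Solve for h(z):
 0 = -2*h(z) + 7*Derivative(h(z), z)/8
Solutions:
 h(z) = C1*exp(16*z/7)


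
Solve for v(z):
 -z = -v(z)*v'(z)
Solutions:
 v(z) = -sqrt(C1 + z^2)
 v(z) = sqrt(C1 + z^2)


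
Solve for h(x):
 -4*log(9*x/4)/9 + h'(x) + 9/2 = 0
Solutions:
 h(x) = C1 + 4*x*log(x)/9 - 89*x/18 - 8*x*log(2)/9 + 8*x*log(3)/9


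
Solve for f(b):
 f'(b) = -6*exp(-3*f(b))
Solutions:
 f(b) = log(C1 - 18*b)/3
 f(b) = log((-3^(1/3) - 3^(5/6)*I)*(C1 - 6*b)^(1/3)/2)
 f(b) = log((-3^(1/3) + 3^(5/6)*I)*(C1 - 6*b)^(1/3)/2)


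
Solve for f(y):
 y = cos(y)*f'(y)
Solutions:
 f(y) = C1 + Integral(y/cos(y), y)


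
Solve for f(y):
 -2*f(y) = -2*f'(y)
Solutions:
 f(y) = C1*exp(y)


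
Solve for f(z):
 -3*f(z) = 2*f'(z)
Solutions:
 f(z) = C1*exp(-3*z/2)


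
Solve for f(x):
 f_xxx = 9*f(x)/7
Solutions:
 f(x) = C3*exp(21^(2/3)*x/7) + (C1*sin(3*3^(1/6)*7^(2/3)*x/14) + C2*cos(3*3^(1/6)*7^(2/3)*x/14))*exp(-21^(2/3)*x/14)


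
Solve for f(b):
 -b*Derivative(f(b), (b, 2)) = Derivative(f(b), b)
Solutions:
 f(b) = C1 + C2*log(b)


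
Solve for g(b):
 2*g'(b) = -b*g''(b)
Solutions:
 g(b) = C1 + C2/b


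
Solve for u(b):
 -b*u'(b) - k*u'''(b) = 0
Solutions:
 u(b) = C1 + Integral(C2*airyai(b*(-1/k)^(1/3)) + C3*airybi(b*(-1/k)^(1/3)), b)


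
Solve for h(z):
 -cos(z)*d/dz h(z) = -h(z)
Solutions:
 h(z) = C1*sqrt(sin(z) + 1)/sqrt(sin(z) - 1)


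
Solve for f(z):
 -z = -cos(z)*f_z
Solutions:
 f(z) = C1 + Integral(z/cos(z), z)


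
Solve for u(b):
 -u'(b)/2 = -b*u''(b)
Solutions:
 u(b) = C1 + C2*b^(3/2)


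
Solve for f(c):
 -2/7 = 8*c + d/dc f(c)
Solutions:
 f(c) = C1 - 4*c^2 - 2*c/7


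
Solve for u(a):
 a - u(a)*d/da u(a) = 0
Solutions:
 u(a) = -sqrt(C1 + a^2)
 u(a) = sqrt(C1 + a^2)


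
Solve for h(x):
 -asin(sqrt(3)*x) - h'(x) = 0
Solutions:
 h(x) = C1 - x*asin(sqrt(3)*x) - sqrt(3)*sqrt(1 - 3*x^2)/3


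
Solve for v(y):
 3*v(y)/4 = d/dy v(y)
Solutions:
 v(y) = C1*exp(3*y/4)


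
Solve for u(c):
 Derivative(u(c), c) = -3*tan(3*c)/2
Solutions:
 u(c) = C1 + log(cos(3*c))/2


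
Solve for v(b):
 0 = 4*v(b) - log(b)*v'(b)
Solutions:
 v(b) = C1*exp(4*li(b))


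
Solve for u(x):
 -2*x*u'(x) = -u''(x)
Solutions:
 u(x) = C1 + C2*erfi(x)


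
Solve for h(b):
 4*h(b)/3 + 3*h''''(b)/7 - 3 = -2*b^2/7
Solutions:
 h(b) = -3*b^2/14 + (C1*sin(sqrt(3)*7^(1/4)*b/3) + C2*cos(sqrt(3)*7^(1/4)*b/3))*exp(-sqrt(3)*7^(1/4)*b/3) + (C3*sin(sqrt(3)*7^(1/4)*b/3) + C4*cos(sqrt(3)*7^(1/4)*b/3))*exp(sqrt(3)*7^(1/4)*b/3) + 9/4


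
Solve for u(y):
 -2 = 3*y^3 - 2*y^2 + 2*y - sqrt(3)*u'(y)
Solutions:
 u(y) = C1 + sqrt(3)*y^4/4 - 2*sqrt(3)*y^3/9 + sqrt(3)*y^2/3 + 2*sqrt(3)*y/3


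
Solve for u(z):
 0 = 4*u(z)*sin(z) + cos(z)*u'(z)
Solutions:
 u(z) = C1*cos(z)^4


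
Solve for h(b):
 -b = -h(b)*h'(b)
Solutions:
 h(b) = -sqrt(C1 + b^2)
 h(b) = sqrt(C1 + b^2)


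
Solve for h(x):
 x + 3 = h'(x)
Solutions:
 h(x) = C1 + x^2/2 + 3*x


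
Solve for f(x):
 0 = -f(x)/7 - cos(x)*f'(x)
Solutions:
 f(x) = C1*(sin(x) - 1)^(1/14)/(sin(x) + 1)^(1/14)


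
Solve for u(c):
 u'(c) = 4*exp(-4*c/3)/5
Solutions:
 u(c) = C1 - 3*exp(-4*c/3)/5


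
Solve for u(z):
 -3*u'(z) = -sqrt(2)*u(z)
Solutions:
 u(z) = C1*exp(sqrt(2)*z/3)


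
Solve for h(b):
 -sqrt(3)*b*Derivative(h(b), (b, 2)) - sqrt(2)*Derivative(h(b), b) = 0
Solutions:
 h(b) = C1 + C2*b^(1 - sqrt(6)/3)


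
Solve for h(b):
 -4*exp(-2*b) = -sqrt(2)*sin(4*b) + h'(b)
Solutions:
 h(b) = C1 - sqrt(2)*cos(4*b)/4 + 2*exp(-2*b)


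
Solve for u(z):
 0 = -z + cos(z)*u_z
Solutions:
 u(z) = C1 + Integral(z/cos(z), z)


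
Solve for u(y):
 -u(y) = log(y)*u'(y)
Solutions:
 u(y) = C1*exp(-li(y))


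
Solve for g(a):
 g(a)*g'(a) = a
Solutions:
 g(a) = -sqrt(C1 + a^2)
 g(a) = sqrt(C1 + a^2)


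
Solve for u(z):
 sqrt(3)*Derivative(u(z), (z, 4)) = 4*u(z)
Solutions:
 u(z) = C1*exp(-sqrt(2)*3^(7/8)*z/3) + C2*exp(sqrt(2)*3^(7/8)*z/3) + C3*sin(sqrt(2)*3^(7/8)*z/3) + C4*cos(sqrt(2)*3^(7/8)*z/3)


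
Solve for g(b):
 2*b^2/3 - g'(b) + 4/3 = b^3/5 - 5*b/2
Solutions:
 g(b) = C1 - b^4/20 + 2*b^3/9 + 5*b^2/4 + 4*b/3


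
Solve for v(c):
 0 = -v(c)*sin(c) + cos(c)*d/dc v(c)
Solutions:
 v(c) = C1/cos(c)


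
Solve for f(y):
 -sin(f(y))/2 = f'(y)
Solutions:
 f(y) = -acos((-C1 - exp(y))/(C1 - exp(y))) + 2*pi
 f(y) = acos((-C1 - exp(y))/(C1 - exp(y)))


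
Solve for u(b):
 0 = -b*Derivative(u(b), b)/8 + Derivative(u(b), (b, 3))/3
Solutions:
 u(b) = C1 + Integral(C2*airyai(3^(1/3)*b/2) + C3*airybi(3^(1/3)*b/2), b)


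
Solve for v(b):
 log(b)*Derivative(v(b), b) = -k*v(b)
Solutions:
 v(b) = C1*exp(-k*li(b))


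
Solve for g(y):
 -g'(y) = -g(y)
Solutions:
 g(y) = C1*exp(y)


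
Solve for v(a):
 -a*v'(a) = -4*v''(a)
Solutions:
 v(a) = C1 + C2*erfi(sqrt(2)*a/4)


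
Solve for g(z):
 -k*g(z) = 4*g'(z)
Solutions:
 g(z) = C1*exp(-k*z/4)


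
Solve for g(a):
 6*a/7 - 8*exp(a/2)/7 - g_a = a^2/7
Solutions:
 g(a) = C1 - a^3/21 + 3*a^2/7 - 16*exp(a/2)/7


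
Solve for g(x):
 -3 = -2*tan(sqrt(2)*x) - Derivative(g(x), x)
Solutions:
 g(x) = C1 + 3*x + sqrt(2)*log(cos(sqrt(2)*x))


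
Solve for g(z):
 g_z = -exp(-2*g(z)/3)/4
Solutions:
 g(z) = 3*log(-sqrt(C1 - z)) - 3*log(6)/2
 g(z) = 3*log(C1 - z/6)/2


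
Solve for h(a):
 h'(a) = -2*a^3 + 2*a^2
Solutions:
 h(a) = C1 - a^4/2 + 2*a^3/3


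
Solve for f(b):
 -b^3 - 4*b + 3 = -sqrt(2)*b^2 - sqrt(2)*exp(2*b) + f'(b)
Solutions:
 f(b) = C1 - b^4/4 + sqrt(2)*b^3/3 - 2*b^2 + 3*b + sqrt(2)*exp(2*b)/2


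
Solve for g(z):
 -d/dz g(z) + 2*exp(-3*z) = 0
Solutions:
 g(z) = C1 - 2*exp(-3*z)/3


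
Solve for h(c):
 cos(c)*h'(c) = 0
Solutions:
 h(c) = C1


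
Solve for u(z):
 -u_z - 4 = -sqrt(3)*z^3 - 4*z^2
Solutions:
 u(z) = C1 + sqrt(3)*z^4/4 + 4*z^3/3 - 4*z


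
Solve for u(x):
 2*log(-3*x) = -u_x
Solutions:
 u(x) = C1 - 2*x*log(-x) + 2*x*(1 - log(3))


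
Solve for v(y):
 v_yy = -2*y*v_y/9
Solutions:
 v(y) = C1 + C2*erf(y/3)


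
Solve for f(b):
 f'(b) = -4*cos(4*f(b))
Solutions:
 f(b) = -asin((C1 + exp(32*b))/(C1 - exp(32*b)))/4 + pi/4
 f(b) = asin((C1 + exp(32*b))/(C1 - exp(32*b)))/4


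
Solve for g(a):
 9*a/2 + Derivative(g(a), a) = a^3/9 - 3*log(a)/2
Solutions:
 g(a) = C1 + a^4/36 - 9*a^2/4 - 3*a*log(a)/2 + 3*a/2


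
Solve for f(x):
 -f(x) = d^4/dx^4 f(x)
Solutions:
 f(x) = (C1*sin(sqrt(2)*x/2) + C2*cos(sqrt(2)*x/2))*exp(-sqrt(2)*x/2) + (C3*sin(sqrt(2)*x/2) + C4*cos(sqrt(2)*x/2))*exp(sqrt(2)*x/2)


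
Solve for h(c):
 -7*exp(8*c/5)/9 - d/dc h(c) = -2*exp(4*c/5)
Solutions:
 h(c) = C1 - 35*exp(8*c/5)/72 + 5*exp(4*c/5)/2


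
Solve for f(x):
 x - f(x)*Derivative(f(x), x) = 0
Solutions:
 f(x) = -sqrt(C1 + x^2)
 f(x) = sqrt(C1 + x^2)


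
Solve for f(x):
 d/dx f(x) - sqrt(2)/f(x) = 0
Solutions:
 f(x) = -sqrt(C1 + 2*sqrt(2)*x)
 f(x) = sqrt(C1 + 2*sqrt(2)*x)


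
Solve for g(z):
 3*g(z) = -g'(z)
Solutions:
 g(z) = C1*exp(-3*z)


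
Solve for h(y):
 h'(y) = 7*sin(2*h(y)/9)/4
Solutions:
 -7*y/4 + 9*log(cos(2*h(y)/9) - 1)/4 - 9*log(cos(2*h(y)/9) + 1)/4 = C1


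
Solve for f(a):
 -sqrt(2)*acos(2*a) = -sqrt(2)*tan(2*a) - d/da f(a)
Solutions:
 f(a) = C1 + sqrt(2)*(a*acos(2*a) - sqrt(1 - 4*a^2)/2) + sqrt(2)*log(cos(2*a))/2


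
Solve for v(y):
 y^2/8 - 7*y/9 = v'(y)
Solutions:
 v(y) = C1 + y^3/24 - 7*y^2/18


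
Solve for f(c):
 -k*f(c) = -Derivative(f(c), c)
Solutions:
 f(c) = C1*exp(c*k)


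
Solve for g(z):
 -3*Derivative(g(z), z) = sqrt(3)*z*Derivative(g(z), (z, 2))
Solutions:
 g(z) = C1 + C2*z^(1 - sqrt(3))


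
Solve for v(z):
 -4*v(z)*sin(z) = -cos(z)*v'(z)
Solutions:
 v(z) = C1/cos(z)^4


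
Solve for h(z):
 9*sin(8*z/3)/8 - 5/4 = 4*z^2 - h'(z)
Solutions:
 h(z) = C1 + 4*z^3/3 + 5*z/4 + 27*cos(8*z/3)/64


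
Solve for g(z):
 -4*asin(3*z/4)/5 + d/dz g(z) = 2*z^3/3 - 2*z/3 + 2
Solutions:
 g(z) = C1 + z^4/6 - z^2/3 + 4*z*asin(3*z/4)/5 + 2*z + 4*sqrt(16 - 9*z^2)/15


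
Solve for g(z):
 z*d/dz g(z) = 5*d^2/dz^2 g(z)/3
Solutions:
 g(z) = C1 + C2*erfi(sqrt(30)*z/10)


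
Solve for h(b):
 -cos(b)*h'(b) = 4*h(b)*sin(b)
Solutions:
 h(b) = C1*cos(b)^4


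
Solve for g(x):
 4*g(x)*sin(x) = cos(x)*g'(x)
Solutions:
 g(x) = C1/cos(x)^4


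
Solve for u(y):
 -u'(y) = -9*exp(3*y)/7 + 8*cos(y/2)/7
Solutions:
 u(y) = C1 + 3*exp(3*y)/7 - 16*sin(y/2)/7


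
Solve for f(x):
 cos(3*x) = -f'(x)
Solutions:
 f(x) = C1 - sin(3*x)/3


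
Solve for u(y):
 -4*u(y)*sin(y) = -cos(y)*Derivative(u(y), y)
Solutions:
 u(y) = C1/cos(y)^4


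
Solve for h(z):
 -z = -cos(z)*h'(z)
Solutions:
 h(z) = C1 + Integral(z/cos(z), z)


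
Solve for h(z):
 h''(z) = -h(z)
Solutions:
 h(z) = C1*sin(z) + C2*cos(z)


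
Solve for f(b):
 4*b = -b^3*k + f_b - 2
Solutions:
 f(b) = C1 + b^4*k/4 + 2*b^2 + 2*b


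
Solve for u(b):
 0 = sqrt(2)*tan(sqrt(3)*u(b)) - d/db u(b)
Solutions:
 u(b) = sqrt(3)*(pi - asin(C1*exp(sqrt(6)*b)))/3
 u(b) = sqrt(3)*asin(C1*exp(sqrt(6)*b))/3


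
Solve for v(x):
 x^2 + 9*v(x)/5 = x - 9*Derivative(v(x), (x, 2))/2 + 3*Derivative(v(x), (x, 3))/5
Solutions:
 v(x) = C1*exp(x*(-(2*sqrt(786) + 137)^(1/3) - 25/(2*sqrt(786) + 137)^(1/3) + 10)/4)*sin(sqrt(3)*x*(-(2*sqrt(786) + 137)^(1/3) + 25/(2*sqrt(786) + 137)^(1/3))/4) + C2*exp(x*(-(2*sqrt(786) + 137)^(1/3) - 25/(2*sqrt(786) + 137)^(1/3) + 10)/4)*cos(sqrt(3)*x*(-(2*sqrt(786) + 137)^(1/3) + 25/(2*sqrt(786) + 137)^(1/3))/4) + C3*exp(x*(25/(2*sqrt(786) + 137)^(1/3) + 5 + (2*sqrt(786) + 137)^(1/3))/2) - 5*x^2/9 + 5*x/9 + 25/9


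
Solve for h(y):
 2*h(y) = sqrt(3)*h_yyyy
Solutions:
 h(y) = C1*exp(-2^(1/4)*3^(7/8)*y/3) + C2*exp(2^(1/4)*3^(7/8)*y/3) + C3*sin(2^(1/4)*3^(7/8)*y/3) + C4*cos(2^(1/4)*3^(7/8)*y/3)


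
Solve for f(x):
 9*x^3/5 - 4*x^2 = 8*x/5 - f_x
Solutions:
 f(x) = C1 - 9*x^4/20 + 4*x^3/3 + 4*x^2/5


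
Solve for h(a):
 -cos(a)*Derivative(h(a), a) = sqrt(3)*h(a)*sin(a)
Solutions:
 h(a) = C1*cos(a)^(sqrt(3))


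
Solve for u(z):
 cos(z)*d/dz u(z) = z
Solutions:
 u(z) = C1 + Integral(z/cos(z), z)


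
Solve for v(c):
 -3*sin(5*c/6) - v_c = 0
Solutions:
 v(c) = C1 + 18*cos(5*c/6)/5


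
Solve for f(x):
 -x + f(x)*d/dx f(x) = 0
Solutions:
 f(x) = -sqrt(C1 + x^2)
 f(x) = sqrt(C1 + x^2)


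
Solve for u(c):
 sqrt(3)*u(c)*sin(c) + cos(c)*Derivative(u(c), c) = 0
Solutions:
 u(c) = C1*cos(c)^(sqrt(3))


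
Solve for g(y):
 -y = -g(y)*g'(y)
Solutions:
 g(y) = -sqrt(C1 + y^2)
 g(y) = sqrt(C1 + y^2)


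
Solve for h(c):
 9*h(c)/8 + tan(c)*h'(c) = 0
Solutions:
 h(c) = C1/sin(c)^(9/8)


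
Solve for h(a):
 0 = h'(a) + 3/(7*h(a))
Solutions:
 h(a) = -sqrt(C1 - 42*a)/7
 h(a) = sqrt(C1 - 42*a)/7


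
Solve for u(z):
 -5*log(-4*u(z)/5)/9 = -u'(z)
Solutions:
 -9*Integral(1/(log(-_y) - log(5) + 2*log(2)), (_y, u(z)))/5 = C1 - z


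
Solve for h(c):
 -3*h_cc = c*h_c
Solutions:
 h(c) = C1 + C2*erf(sqrt(6)*c/6)


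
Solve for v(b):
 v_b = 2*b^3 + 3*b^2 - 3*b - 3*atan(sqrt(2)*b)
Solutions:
 v(b) = C1 + b^4/2 + b^3 - 3*b^2/2 - 3*b*atan(sqrt(2)*b) + 3*sqrt(2)*log(2*b^2 + 1)/4


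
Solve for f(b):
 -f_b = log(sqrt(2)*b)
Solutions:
 f(b) = C1 - b*log(b) - b*log(2)/2 + b


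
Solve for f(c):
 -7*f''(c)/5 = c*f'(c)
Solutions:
 f(c) = C1 + C2*erf(sqrt(70)*c/14)


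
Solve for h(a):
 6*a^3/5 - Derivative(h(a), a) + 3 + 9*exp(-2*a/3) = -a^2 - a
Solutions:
 h(a) = C1 + 3*a^4/10 + a^3/3 + a^2/2 + 3*a - 27*exp(-2*a/3)/2


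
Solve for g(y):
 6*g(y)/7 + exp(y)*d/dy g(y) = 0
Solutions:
 g(y) = C1*exp(6*exp(-y)/7)


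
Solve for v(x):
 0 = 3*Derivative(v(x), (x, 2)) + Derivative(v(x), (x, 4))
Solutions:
 v(x) = C1 + C2*x + C3*sin(sqrt(3)*x) + C4*cos(sqrt(3)*x)


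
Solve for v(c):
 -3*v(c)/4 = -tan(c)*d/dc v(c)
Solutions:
 v(c) = C1*sin(c)^(3/4)


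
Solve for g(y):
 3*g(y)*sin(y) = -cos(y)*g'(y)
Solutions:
 g(y) = C1*cos(y)^3


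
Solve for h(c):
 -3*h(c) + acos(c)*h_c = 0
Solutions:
 h(c) = C1*exp(3*Integral(1/acos(c), c))


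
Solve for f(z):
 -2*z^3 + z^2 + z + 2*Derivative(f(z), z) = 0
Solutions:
 f(z) = C1 + z^4/4 - z^3/6 - z^2/4


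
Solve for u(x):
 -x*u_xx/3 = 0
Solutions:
 u(x) = C1 + C2*x


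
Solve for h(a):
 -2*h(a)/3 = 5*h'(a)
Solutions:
 h(a) = C1*exp(-2*a/15)


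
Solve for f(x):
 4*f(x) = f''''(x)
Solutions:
 f(x) = C1*exp(-sqrt(2)*x) + C2*exp(sqrt(2)*x) + C3*sin(sqrt(2)*x) + C4*cos(sqrt(2)*x)


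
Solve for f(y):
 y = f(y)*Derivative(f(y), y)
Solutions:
 f(y) = -sqrt(C1 + y^2)
 f(y) = sqrt(C1 + y^2)


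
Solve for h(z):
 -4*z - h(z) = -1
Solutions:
 h(z) = 1 - 4*z


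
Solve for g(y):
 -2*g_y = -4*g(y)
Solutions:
 g(y) = C1*exp(2*y)


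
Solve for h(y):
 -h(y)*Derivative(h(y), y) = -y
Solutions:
 h(y) = -sqrt(C1 + y^2)
 h(y) = sqrt(C1 + y^2)


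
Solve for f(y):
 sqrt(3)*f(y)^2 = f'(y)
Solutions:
 f(y) = -1/(C1 + sqrt(3)*y)


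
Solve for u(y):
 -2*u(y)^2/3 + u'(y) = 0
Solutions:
 u(y) = -3/(C1 + 2*y)


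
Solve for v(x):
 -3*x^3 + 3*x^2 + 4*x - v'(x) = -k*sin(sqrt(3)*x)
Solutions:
 v(x) = C1 - sqrt(3)*k*cos(sqrt(3)*x)/3 - 3*x^4/4 + x^3 + 2*x^2


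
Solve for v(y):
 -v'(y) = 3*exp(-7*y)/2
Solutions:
 v(y) = C1 + 3*exp(-7*y)/14


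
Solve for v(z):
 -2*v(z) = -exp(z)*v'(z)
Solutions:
 v(z) = C1*exp(-2*exp(-z))


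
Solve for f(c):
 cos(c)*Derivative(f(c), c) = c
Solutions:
 f(c) = C1 + Integral(c/cos(c), c)


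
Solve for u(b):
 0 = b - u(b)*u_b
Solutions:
 u(b) = -sqrt(C1 + b^2)
 u(b) = sqrt(C1 + b^2)


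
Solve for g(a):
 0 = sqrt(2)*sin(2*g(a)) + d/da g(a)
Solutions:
 g(a) = pi - acos((-C1 - exp(4*sqrt(2)*a))/(C1 - exp(4*sqrt(2)*a)))/2
 g(a) = acos((-C1 - exp(4*sqrt(2)*a))/(C1 - exp(4*sqrt(2)*a)))/2


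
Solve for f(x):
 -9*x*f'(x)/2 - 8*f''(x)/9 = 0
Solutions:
 f(x) = C1 + C2*erf(9*sqrt(2)*x/8)


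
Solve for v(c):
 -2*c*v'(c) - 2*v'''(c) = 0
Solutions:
 v(c) = C1 + Integral(C2*airyai(-c) + C3*airybi(-c), c)


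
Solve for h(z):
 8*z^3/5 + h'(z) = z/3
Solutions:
 h(z) = C1 - 2*z^4/5 + z^2/6


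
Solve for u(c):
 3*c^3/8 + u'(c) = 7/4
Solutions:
 u(c) = C1 - 3*c^4/32 + 7*c/4


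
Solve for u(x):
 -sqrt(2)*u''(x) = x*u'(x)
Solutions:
 u(x) = C1 + C2*erf(2^(1/4)*x/2)


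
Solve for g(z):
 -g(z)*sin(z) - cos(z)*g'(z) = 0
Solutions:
 g(z) = C1*cos(z)


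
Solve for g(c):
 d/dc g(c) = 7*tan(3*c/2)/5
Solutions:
 g(c) = C1 - 14*log(cos(3*c/2))/15


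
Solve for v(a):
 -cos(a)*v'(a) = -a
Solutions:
 v(a) = C1 + Integral(a/cos(a), a)


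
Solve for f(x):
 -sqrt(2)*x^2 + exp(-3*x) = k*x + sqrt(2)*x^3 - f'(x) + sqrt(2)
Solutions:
 f(x) = C1 + k*x^2/2 + sqrt(2)*x^4/4 + sqrt(2)*x^3/3 + sqrt(2)*x + exp(-3*x)/3


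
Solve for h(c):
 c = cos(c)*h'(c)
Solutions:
 h(c) = C1 + Integral(c/cos(c), c)


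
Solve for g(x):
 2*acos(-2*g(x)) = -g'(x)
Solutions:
 Integral(1/acos(-2*_y), (_y, g(x))) = C1 - 2*x


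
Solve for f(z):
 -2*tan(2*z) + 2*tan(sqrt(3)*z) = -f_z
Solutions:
 f(z) = C1 - log(cos(2*z)) + 2*sqrt(3)*log(cos(sqrt(3)*z))/3


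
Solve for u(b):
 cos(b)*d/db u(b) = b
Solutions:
 u(b) = C1 + Integral(b/cos(b), b)


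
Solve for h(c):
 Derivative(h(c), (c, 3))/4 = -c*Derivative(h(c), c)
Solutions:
 h(c) = C1 + Integral(C2*airyai(-2^(2/3)*c) + C3*airybi(-2^(2/3)*c), c)


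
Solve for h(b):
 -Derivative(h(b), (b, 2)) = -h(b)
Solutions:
 h(b) = C1*exp(-b) + C2*exp(b)
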